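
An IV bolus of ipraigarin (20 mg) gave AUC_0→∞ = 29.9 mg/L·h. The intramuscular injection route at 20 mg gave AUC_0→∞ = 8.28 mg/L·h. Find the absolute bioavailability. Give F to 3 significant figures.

F = (AUC_ev / D_ev) / (AUC_iv / D_iv)
  = (8.28/20) / (29.9/20)
  = 0.414 / 1.495 = 0.2769

F = 0.277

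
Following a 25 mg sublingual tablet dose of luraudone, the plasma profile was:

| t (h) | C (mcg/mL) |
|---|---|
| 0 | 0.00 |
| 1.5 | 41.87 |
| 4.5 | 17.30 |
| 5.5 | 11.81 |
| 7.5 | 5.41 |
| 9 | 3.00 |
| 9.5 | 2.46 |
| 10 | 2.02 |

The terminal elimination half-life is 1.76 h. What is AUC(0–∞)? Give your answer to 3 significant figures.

AUC = 166 mcg/mL·h

Trapezoidal AUC_0→10:
  [0→1.5]: (0.00+41.87)/2 × 1.5 = 31.4025
  [1.5→4.5]: (41.87+17.30)/2 × 3 = 88.755
  [4.5→5.5]: (17.30+11.81)/2 × 1 = 14.555
  [5.5→7.5]: (11.81+5.41)/2 × 2 = 17.22
  [7.5→9]: (5.41+3.00)/2 × 1.5 = 6.3075
  [9→9.5]: (3.00+2.46)/2 × 0.5 = 1.365
  [9.5→10]: (2.46+2.02)/2 × 0.5 = 1.12
  Sum = 160.725 mcg/mL·h
k_e = ln2 / t½ = 0.693147 / 1.76 = 0.3938 h^-1
Extrapolated tail: C_last / k_e = 2.02 / 0.3938 = 5.130
AUC_0→∞ = 160.725 + 5.130 = 165.855 mcg/mL·h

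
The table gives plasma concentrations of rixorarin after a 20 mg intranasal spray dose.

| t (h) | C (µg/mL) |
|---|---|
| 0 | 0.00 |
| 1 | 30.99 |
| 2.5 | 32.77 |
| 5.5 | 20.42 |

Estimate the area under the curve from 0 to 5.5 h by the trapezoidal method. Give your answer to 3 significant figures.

Trapezoidal AUC_0→5.5:
  [0→1]: (0.00+30.99)/2 × 1 = 15.495
  [1→2.5]: (30.99+32.77)/2 × 1.5 = 47.82
  [2.5→5.5]: (32.77+20.42)/2 × 3 = 79.785
  Sum = 143.1 µg/mL·h

AUC = 143 µg/mL·h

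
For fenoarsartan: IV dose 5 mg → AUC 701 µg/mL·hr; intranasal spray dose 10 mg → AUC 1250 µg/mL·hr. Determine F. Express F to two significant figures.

F = (AUC_ev / D_ev) / (AUC_iv / D_iv)
  = (1250/10) / (701/5)
  = 125 / 140.2 = 0.8916

F = 0.89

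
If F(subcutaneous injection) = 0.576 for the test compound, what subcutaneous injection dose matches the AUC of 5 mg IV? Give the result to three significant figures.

For equal systemic exposure: F × D_ev = D_iv
D_ev = D_iv / F = 5 / 0.576 = 8.68056 mg

D_subcutaneous = 8.68 mg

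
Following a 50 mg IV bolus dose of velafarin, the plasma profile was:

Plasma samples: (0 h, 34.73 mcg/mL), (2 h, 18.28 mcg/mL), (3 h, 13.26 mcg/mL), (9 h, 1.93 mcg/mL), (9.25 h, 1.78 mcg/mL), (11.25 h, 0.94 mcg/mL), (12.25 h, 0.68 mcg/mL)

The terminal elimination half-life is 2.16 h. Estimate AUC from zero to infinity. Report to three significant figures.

Trapezoidal AUC_0→12.25:
  [0→2]: (34.73+18.28)/2 × 2 = 53.01
  [2→3]: (18.28+13.26)/2 × 1 = 15.77
  [3→9]: (13.26+1.93)/2 × 6 = 45.57
  [9→9.25]: (1.93+1.78)/2 × 0.25 = 0.46375
  [9.25→11.25]: (1.78+0.94)/2 × 2 = 2.72
  [11.25→12.25]: (0.94+0.68)/2 × 1 = 0.81
  Sum = 118.34375 mcg/mL·h
k_e = ln2 / t½ = 0.693147 / 2.16 = 0.3209 h^-1
Extrapolated tail: C_last / k_e = 0.68 / 0.3209 = 2.119
AUC_0→∞ = 118.34375 + 2.119 = 120.46275 mcg/mL·h

AUC = 120 mcg/mL·h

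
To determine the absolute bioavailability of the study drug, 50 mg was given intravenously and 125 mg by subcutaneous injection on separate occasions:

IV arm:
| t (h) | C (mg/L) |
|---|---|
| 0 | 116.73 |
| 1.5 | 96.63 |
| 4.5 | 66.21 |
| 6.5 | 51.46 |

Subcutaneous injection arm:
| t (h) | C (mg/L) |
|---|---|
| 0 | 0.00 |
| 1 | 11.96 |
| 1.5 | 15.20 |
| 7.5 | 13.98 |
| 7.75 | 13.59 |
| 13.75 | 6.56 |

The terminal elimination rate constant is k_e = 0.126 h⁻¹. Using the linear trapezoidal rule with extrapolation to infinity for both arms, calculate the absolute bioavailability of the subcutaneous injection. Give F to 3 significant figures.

Trapezoidal AUC_0→6.5 (IV):
  [0→1.5]: (116.73+96.63)/2 × 1.5 = 160.02
  [1.5→4.5]: (96.63+66.21)/2 × 3 = 244.26
  [4.5→6.5]: (66.21+51.46)/2 × 2 = 117.67
  Sum = 521.95 mg/L·h
IV tail: 51.46/0.126 = 408.413; AUC_iv,0→∞ = 521.95 + 408.413 = 930.363 mg/L·h
Trapezoidal AUC_0→13.75 (subcutaneous injection):
  [0→1]: (0.00+11.96)/2 × 1 = 5.98
  [1→1.5]: (11.96+15.20)/2 × 0.5 = 6.79
  [1.5→7.5]: (15.20+13.98)/2 × 6 = 87.54
  [7.5→7.75]: (13.98+13.59)/2 × 0.25 = 3.44625
  [7.75→13.75]: (13.59+6.56)/2 × 6 = 60.45
  Sum = 164.20625 mg/L·h
subcutaneous injection tail: 6.56/0.126 = 52.063; AUC_ev,0→∞ = 164.20625 + 52.063 = 216.26925 mg/L·h
F = (AUC_ev/D_ev)/(AUC_iv/D_iv) = (216.26925/125)/(930.363/50) = 1.730154/18.60726 = 0.0930

F = 0.0930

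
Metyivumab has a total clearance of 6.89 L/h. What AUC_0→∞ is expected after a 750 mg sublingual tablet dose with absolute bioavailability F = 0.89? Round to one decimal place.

AUC = 96.9 mg/L·h

AUC_0→∞ = F × Dose / CL
        = 0.89 × 750 / 6.89 = 96.8795 mg/L·h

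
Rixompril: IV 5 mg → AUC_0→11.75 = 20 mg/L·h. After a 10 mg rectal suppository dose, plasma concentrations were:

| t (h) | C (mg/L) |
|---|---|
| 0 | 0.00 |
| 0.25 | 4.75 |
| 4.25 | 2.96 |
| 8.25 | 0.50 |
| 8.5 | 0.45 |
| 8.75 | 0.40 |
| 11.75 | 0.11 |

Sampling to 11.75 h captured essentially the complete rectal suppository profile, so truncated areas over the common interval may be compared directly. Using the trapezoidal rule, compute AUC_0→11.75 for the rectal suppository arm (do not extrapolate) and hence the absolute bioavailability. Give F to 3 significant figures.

Trapezoidal AUC_0→11.75 (rectal suppository):
  [0→0.25]: (0.00+4.75)/2 × 0.25 = 0.59375
  [0.25→4.25]: (4.75+2.96)/2 × 4 = 15.42
  [4.25→8.25]: (2.96+0.50)/2 × 4 = 6.92
  [8.25→8.5]: (0.50+0.45)/2 × 0.25 = 0.11875
  [8.5→8.75]: (0.45+0.40)/2 × 0.25 = 0.10625
  [8.75→11.75]: (0.40+0.11)/2 × 3 = 0.765
  Sum = 23.92375 mg/L·h
F = (AUC_ev/D_ev)/(AUC_iv/D_iv) = (23.92375/10)/(20/5) = 2.392375/4 = 0.5981

F = 0.598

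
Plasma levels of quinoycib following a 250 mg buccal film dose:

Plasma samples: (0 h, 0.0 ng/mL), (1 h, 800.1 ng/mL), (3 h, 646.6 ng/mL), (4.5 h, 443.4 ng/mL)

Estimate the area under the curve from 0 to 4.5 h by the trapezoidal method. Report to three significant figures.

AUC = 2660 ng/mL·h

Trapezoidal AUC_0→4.5:
  [0→1]: (0.0+800.1)/2 × 1 = 400.05
  [1→3]: (800.1+646.6)/2 × 2 = 1446.7
  [3→4.5]: (646.6+443.4)/2 × 1.5 = 817.5
  Sum = 2664.25 ng/mL·h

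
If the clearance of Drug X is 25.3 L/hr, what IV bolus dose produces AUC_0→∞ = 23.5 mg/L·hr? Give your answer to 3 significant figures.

Dose = 595 mg

Dose_iv = CL × AUC_0→∞
     = 25.3 × 23.5 = 594.55 mg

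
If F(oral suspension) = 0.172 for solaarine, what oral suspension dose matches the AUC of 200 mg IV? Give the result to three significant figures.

For equal systemic exposure: F × D_ev = D_iv
D_ev = D_iv / F = 200 / 0.172 = 1162.79 mg

D_oral = 1160 mg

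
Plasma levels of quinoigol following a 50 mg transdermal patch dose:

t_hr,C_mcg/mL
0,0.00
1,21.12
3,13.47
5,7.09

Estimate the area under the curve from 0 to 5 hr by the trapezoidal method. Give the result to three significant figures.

Trapezoidal AUC_0→5:
  [0→1]: (0.00+21.12)/2 × 1 = 10.56
  [1→3]: (21.12+13.47)/2 × 2 = 34.59
  [3→5]: (13.47+7.09)/2 × 2 = 20.56
  Sum = 65.71 mcg/mL·hr

AUC = 65.7 mcg/mL·hr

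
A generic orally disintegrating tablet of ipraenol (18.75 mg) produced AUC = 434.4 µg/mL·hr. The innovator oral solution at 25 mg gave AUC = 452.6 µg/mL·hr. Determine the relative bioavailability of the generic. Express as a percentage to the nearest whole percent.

F_rel = 128%

F_rel = (AUC_test/D_test) / (AUC_ref/D_ref)
      = (434.4/18.75) / (452.6/25)
      = 23.168 / 18.104 = 1.2797 = 127.97%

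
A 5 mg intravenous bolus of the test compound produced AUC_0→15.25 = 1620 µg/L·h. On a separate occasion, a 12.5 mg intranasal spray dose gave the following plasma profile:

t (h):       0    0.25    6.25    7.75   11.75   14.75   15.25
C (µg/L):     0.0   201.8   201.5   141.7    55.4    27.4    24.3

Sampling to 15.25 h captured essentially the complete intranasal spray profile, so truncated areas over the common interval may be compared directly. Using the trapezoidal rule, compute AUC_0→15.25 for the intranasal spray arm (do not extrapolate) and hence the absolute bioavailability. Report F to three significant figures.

Trapezoidal AUC_0→15.25 (intranasal spray):
  [0→0.25]: (0.0+201.8)/2 × 0.25 = 25.225
  [0.25→6.25]: (201.8+201.5)/2 × 6 = 1209.9
  [6.25→7.75]: (201.5+141.7)/2 × 1.5 = 257.4
  [7.75→11.75]: (141.7+55.4)/2 × 4 = 394.2
  [11.75→14.75]: (55.4+27.4)/2 × 3 = 124.2
  [14.75→15.25]: (27.4+24.3)/2 × 0.5 = 12.925
  Sum = 2023.85 µg/L·h
F = (AUC_ev/D_ev)/(AUC_iv/D_iv) = (2023.85/12.5)/(1620/5) = 161.908/324 = 0.4997

F = 0.500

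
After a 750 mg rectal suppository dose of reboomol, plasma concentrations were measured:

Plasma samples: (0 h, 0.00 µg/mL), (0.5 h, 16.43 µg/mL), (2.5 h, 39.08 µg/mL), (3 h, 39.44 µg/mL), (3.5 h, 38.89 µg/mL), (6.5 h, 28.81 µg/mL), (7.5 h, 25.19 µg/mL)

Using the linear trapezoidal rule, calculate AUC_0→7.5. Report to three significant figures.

AUC = 227 µg/mL·h

Trapezoidal AUC_0→7.5:
  [0→0.5]: (0.00+16.43)/2 × 0.5 = 4.1075
  [0.5→2.5]: (16.43+39.08)/2 × 2 = 55.51
  [2.5→3]: (39.08+39.44)/2 × 0.5 = 19.63
  [3→3.5]: (39.44+38.89)/2 × 0.5 = 19.5825
  [3.5→6.5]: (38.89+28.81)/2 × 3 = 101.55
  [6.5→7.5]: (28.81+25.19)/2 × 1 = 27.0
  Sum = 227.38 µg/mL·h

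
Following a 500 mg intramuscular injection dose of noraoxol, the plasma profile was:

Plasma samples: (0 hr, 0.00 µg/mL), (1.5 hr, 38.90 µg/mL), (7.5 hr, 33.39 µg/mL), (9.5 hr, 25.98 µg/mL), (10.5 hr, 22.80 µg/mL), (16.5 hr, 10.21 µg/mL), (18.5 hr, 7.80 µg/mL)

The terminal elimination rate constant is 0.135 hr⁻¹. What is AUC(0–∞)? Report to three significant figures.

Trapezoidal AUC_0→18.5:
  [0→1.5]: (0.00+38.90)/2 × 1.5 = 29.175
  [1.5→7.5]: (38.90+33.39)/2 × 6 = 216.87
  [7.5→9.5]: (33.39+25.98)/2 × 2 = 59.37
  [9.5→10.5]: (25.98+22.80)/2 × 1 = 24.39
  [10.5→16.5]: (22.80+10.21)/2 × 6 = 99.03
  [16.5→18.5]: (10.21+7.80)/2 × 2 = 18.01
  Sum = 446.845 µg/mL·hr
Extrapolated tail: C_last / k_e = 7.80 / 0.135 = 57.778
AUC_0→∞ = 446.845 + 57.778 = 504.623 µg/mL·hr

AUC = 505 µg/mL·hr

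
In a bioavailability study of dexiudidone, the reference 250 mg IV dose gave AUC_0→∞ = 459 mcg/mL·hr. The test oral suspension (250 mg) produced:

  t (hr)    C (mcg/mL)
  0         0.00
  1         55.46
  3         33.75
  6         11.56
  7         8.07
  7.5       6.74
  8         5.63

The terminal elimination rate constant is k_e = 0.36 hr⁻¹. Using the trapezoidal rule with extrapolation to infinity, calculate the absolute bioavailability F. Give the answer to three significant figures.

Trapezoidal AUC_0→8 (oral suspension):
  [0→1]: (0.00+55.46)/2 × 1 = 27.73
  [1→3]: (55.46+33.75)/2 × 2 = 89.21
  [3→6]: (33.75+11.56)/2 × 3 = 67.965
  [6→7]: (11.56+8.07)/2 × 1 = 9.815
  [7→7.5]: (8.07+6.74)/2 × 0.5 = 3.7025
  [7.5→8]: (6.74+5.63)/2 × 0.5 = 3.0925
  Sum = 201.515 mcg/mL·hr
Tail: C_last/k_e = 5.63/0.36 = 15.639
AUC_0→∞ (oral suspension) = 201.515 + 15.639 = 217.154 mcg/mL·hr
F = (AUC_ev/D_ev)/(AUC_iv/D_iv) = (217.154/250)/(459/250) = 0.868616/1.836 = 0.4731

F = 0.473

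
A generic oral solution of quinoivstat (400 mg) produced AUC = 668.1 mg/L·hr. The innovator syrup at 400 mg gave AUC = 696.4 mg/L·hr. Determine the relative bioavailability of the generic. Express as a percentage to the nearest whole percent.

F_rel = 96%

F_rel = (AUC_test/D_test) / (AUC_ref/D_ref)
      = (668.1/400) / (696.4/400)
      = 1.67025 / 1.741 = 0.9594 = 95.94%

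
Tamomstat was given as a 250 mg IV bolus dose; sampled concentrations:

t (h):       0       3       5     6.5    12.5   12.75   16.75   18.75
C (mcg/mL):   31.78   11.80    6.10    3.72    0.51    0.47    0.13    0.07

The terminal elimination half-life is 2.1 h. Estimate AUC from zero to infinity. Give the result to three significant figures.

Trapezoidal AUC_0→18.75:
  [0→3]: (31.78+11.80)/2 × 3 = 65.37
  [3→5]: (11.80+6.10)/2 × 2 = 17.9
  [5→6.5]: (6.10+3.72)/2 × 1.5 = 7.365
  [6.5→12.5]: (3.72+0.51)/2 × 6 = 12.69
  [12.5→12.75]: (0.51+0.47)/2 × 0.25 = 0.1225
  [12.75→16.75]: (0.47+0.13)/2 × 4 = 1.2
  [16.75→18.75]: (0.13+0.07)/2 × 2 = 0.2
  Sum = 104.8475 mcg/mL·h
k_e = ln2 / t½ = 0.693147 / 2.1 = 0.3301 h^-1
Extrapolated tail: C_last / k_e = 0.07 / 0.3301 = 0.212
AUC_0→∞ = 104.8475 + 0.212 = 105.0595 mcg/mL·h

AUC = 105 mcg/mL·h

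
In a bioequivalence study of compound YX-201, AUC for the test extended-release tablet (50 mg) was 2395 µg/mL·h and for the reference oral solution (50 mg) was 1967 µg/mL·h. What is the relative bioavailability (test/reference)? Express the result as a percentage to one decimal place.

F_rel = (AUC_test/D_test) / (AUC_ref/D_ref)
      = (2395/50) / (1967/50)
      = 47.9 / 39.34 = 1.2176 = 121.76%

F_rel = 121.8%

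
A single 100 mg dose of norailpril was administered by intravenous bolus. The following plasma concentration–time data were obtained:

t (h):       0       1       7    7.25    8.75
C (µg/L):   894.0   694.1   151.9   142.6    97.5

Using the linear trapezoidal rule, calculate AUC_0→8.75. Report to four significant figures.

AUC = 3549 µg/L·h

Trapezoidal AUC_0→8.75:
  [0→1]: (894.0+694.1)/2 × 1 = 794.05
  [1→7]: (694.1+151.9)/2 × 6 = 2538.0
  [7→7.25]: (151.9+142.6)/2 × 0.25 = 36.8125
  [7.25→8.75]: (142.6+97.5)/2 × 1.5 = 180.075
  Sum = 3548.9375 µg/L·h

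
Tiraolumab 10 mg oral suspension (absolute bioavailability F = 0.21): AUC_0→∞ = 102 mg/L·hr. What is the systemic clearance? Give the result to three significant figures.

CL = 0.0206 L/hr

CL = F × Dose / AUC_0→∞
   = 0.21 × 10 / 102 = 0.0205882 L/hr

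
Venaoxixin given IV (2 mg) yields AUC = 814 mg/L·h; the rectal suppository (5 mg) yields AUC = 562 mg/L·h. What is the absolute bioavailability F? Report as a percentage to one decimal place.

F = 27.6%

F = (AUC_ev / D_ev) / (AUC_iv / D_iv)
  = (562/5) / (814/2)
  = 112.4 / 407 = 0.2762
  = 27.62%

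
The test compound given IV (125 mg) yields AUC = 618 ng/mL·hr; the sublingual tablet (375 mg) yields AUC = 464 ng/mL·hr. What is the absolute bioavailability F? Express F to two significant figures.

F = 0.25

F = (AUC_ev / D_ev) / (AUC_iv / D_iv)
  = (464/375) / (618/125)
  = 1.23733 / 4.944 = 0.2503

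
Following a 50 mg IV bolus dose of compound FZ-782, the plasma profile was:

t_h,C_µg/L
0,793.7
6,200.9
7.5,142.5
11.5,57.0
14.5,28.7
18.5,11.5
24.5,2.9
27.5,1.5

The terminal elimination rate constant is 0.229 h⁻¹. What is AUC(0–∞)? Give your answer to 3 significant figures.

Trapezoidal AUC_0→27.5:
  [0→6]: (793.7+200.9)/2 × 6 = 2983.8
  [6→7.5]: (200.9+142.5)/2 × 1.5 = 257.55
  [7.5→11.5]: (142.5+57.0)/2 × 4 = 399.0
  [11.5→14.5]: (57.0+28.7)/2 × 3 = 128.55
  [14.5→18.5]: (28.7+11.5)/2 × 4 = 80.4
  [18.5→24.5]: (11.5+2.9)/2 × 6 = 43.2
  [24.5→27.5]: (2.9+1.5)/2 × 3 = 6.6
  Sum = 3899.1 µg/L·h
Extrapolated tail: C_last / k_e = 1.5 / 0.229 = 6.550
AUC_0→∞ = 3899.1 + 6.550 = 3905.65 µg/L·h

AUC = 3910 µg/L·h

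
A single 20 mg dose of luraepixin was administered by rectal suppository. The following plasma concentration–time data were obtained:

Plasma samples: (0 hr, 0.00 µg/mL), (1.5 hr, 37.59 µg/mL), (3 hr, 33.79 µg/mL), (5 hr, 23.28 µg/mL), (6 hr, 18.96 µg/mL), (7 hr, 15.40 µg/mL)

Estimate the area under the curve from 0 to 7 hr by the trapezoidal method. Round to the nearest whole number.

AUC = 177 µg/mL·hr

Trapezoidal AUC_0→7:
  [0→1.5]: (0.00+37.59)/2 × 1.5 = 28.1925
  [1.5→3]: (37.59+33.79)/2 × 1.5 = 53.535
  [3→5]: (33.79+23.28)/2 × 2 = 57.07
  [5→6]: (23.28+18.96)/2 × 1 = 21.12
  [6→7]: (18.96+15.40)/2 × 1 = 17.18
  Sum = 177.0975 µg/mL·hr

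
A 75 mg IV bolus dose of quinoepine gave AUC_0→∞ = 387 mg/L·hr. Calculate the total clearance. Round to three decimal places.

CL = Dose_iv / AUC_0→∞
   = 75 / 387 = 0.193798 L/hr

CL = 0.194 L/hr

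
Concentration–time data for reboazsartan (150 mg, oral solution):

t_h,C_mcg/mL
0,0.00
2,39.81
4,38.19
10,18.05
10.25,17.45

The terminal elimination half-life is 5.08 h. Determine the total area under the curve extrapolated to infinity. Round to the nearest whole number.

Trapezoidal AUC_0→10.25:
  [0→2]: (0.00+39.81)/2 × 2 = 39.81
  [2→4]: (39.81+38.19)/2 × 2 = 78.0
  [4→10]: (38.19+18.05)/2 × 6 = 168.72
  [10→10.25]: (18.05+17.45)/2 × 0.25 = 4.4375
  Sum = 290.9675 mcg/mL·h
k_e = ln2 / t½ = 0.693147 / 5.08 = 0.1364 h^-1
Extrapolated tail: C_last / k_e = 17.45 / 0.1364 = 127.933
AUC_0→∞ = 290.9675 + 127.933 = 418.9005 mcg/mL·h

AUC = 419 mcg/mL·h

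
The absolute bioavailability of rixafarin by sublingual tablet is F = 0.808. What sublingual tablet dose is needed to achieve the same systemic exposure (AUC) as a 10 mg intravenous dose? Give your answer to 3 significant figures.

For equal systemic exposure: F × D_ev = D_iv
D_ev = D_iv / F = 10 / 0.808 = 12.3762 mg

D_sublingual = 12.4 mg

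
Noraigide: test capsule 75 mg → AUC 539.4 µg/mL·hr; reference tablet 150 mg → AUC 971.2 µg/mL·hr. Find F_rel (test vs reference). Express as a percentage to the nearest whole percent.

F_rel = (AUC_test/D_test) / (AUC_ref/D_ref)
      = (539.4/75) / (971.2/150)
      = 7.192 / 6.47467 = 1.1108 = 111.08%

F_rel = 111%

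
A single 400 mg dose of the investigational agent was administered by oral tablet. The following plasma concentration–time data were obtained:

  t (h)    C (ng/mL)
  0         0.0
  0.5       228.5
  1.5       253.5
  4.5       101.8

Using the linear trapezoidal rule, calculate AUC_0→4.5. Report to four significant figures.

AUC = 831.1 ng/mL·h

Trapezoidal AUC_0→4.5:
  [0→0.5]: (0.0+228.5)/2 × 0.5 = 57.125
  [0.5→1.5]: (228.5+253.5)/2 × 1 = 241.0
  [1.5→4.5]: (253.5+101.8)/2 × 3 = 532.95
  Sum = 831.075 ng/mL·h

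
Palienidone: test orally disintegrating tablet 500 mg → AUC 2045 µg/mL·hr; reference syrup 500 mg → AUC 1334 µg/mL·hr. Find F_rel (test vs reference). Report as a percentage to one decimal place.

F_rel = (AUC_test/D_test) / (AUC_ref/D_ref)
      = (2045/500) / (1334/500)
      = 4.09 / 2.668 = 1.5330 = 153.30%

F_rel = 153.3%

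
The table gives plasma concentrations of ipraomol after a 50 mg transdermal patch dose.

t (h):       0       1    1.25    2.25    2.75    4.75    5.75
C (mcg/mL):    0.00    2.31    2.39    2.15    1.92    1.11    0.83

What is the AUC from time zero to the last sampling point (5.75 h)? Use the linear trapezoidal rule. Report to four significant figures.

AUC = 9.030 mcg/mL·h

Trapezoidal AUC_0→5.75:
  [0→1]: (0.00+2.31)/2 × 1 = 1.155
  [1→1.25]: (2.31+2.39)/2 × 0.25 = 0.5875
  [1.25→2.25]: (2.39+2.15)/2 × 1 = 2.27
  [2.25→2.75]: (2.15+1.92)/2 × 0.5 = 1.0175
  [2.75→4.75]: (1.92+1.11)/2 × 2 = 3.03
  [4.75→5.75]: (1.11+0.83)/2 × 1 = 0.97
  Sum = 9.03 mcg/mL·h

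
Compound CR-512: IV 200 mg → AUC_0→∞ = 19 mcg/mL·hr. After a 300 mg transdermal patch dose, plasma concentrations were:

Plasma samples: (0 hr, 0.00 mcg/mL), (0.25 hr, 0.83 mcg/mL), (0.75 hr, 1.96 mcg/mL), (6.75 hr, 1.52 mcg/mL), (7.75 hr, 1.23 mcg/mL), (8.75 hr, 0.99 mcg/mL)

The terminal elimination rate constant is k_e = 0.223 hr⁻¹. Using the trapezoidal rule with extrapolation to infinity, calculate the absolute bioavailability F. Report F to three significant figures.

Trapezoidal AUC_0→8.75 (transdermal patch):
  [0→0.25]: (0.00+0.83)/2 × 0.25 = 0.10375
  [0.25→0.75]: (0.83+1.96)/2 × 0.5 = 0.6975
  [0.75→6.75]: (1.96+1.52)/2 × 6 = 10.44
  [6.75→7.75]: (1.52+1.23)/2 × 1 = 1.375
  [7.75→8.75]: (1.23+0.99)/2 × 1 = 1.11
  Sum = 13.72625 mcg/mL·hr
Tail: C_last/k_e = 0.99/0.223 = 4.439
AUC_0→∞ (transdermal patch) = 13.72625 + 4.439 = 18.16525 mcg/mL·hr
F = (AUC_ev/D_ev)/(AUC_iv/D_iv) = (18.16525/300)/(19/200) = 0.0605508/0.095 = 0.6374

F = 0.637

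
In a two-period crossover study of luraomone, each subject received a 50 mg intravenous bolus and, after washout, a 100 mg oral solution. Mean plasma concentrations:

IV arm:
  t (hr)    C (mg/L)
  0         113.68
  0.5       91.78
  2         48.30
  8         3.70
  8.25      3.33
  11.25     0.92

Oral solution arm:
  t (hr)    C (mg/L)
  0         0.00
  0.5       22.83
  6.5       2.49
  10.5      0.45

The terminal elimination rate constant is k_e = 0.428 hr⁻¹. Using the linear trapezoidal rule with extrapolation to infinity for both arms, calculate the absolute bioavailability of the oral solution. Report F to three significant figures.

Trapezoidal AUC_0→11.25 (IV):
  [0→0.5]: (113.68+91.78)/2 × 0.5 = 51.365
  [0.5→2]: (91.78+48.30)/2 × 1.5 = 105.06
  [2→8]: (48.30+3.70)/2 × 6 = 156.0
  [8→8.25]: (3.70+3.33)/2 × 0.25 = 0.87875
  [8.25→11.25]: (3.33+0.92)/2 × 3 = 6.375
  Sum = 319.67875 mg/L·hr
IV tail: 0.92/0.428 = 2.150; AUC_iv,0→∞ = 319.67875 + 2.150 = 321.82875 mg/L·hr
Trapezoidal AUC_0→10.5 (oral solution):
  [0→0.5]: (0.00+22.83)/2 × 0.5 = 5.7075
  [0.5→6.5]: (22.83+2.49)/2 × 6 = 75.96
  [6.5→10.5]: (2.49+0.45)/2 × 4 = 5.88
  Sum = 87.5475 mg/L·hr
oral solution tail: 0.45/0.428 = 1.051; AUC_ev,0→∞ = 87.5475 + 1.051 = 88.5985 mg/L·hr
F = (AUC_ev/D_ev)/(AUC_iv/D_iv) = (88.5985/100)/(321.82875/50) = 0.885985/6.436575 = 0.1376

F = 0.138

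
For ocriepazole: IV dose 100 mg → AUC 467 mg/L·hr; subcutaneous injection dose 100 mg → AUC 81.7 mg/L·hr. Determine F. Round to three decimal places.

F = 0.175

F = (AUC_ev / D_ev) / (AUC_iv / D_iv)
  = (81.7/100) / (467/100)
  = 0.817 / 4.67 = 0.1749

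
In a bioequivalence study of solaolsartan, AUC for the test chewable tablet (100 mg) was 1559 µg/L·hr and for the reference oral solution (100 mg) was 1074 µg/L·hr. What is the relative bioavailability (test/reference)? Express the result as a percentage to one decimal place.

F_rel = (AUC_test/D_test) / (AUC_ref/D_ref)
      = (1559/100) / (1074/100)
      = 15.59 / 10.74 = 1.4516 = 145.16%

F_rel = 145.2%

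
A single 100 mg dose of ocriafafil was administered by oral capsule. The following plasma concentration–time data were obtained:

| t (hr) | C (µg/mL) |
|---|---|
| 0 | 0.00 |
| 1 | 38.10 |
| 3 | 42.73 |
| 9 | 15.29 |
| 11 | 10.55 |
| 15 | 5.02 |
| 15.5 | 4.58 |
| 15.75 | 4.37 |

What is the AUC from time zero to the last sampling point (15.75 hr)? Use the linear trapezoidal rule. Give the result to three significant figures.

AUC = 334 µg/mL·hr

Trapezoidal AUC_0→15.75:
  [0→1]: (0.00+38.10)/2 × 1 = 19.05
  [1→3]: (38.10+42.73)/2 × 2 = 80.83
  [3→9]: (42.73+15.29)/2 × 6 = 174.06
  [9→11]: (15.29+10.55)/2 × 2 = 25.84
  [11→15]: (10.55+5.02)/2 × 4 = 31.14
  [15→15.5]: (5.02+4.58)/2 × 0.5 = 2.4
  [15.5→15.75]: (4.58+4.37)/2 × 0.25 = 1.11875
  Sum = 334.43875 µg/mL·hr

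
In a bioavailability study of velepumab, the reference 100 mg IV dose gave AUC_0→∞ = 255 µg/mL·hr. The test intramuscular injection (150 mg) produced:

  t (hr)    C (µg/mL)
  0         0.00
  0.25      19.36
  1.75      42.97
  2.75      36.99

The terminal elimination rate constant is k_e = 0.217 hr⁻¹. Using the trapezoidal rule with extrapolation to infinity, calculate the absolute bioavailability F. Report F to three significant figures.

Trapezoidal AUC_0→2.75 (intramuscular injection):
  [0→0.25]: (0.00+19.36)/2 × 0.25 = 2.42
  [0.25→1.75]: (19.36+42.97)/2 × 1.5 = 46.7475
  [1.75→2.75]: (42.97+36.99)/2 × 1 = 39.98
  Sum = 89.1475 µg/mL·hr
Tail: C_last/k_e = 36.99/0.217 = 170.461
AUC_0→∞ (intramuscular injection) = 89.1475 + 170.461 = 259.6085 µg/mL·hr
F = (AUC_ev/D_ev)/(AUC_iv/D_iv) = (259.6085/150)/(255/100) = 1.73072/2.55 = 0.6787

F = 0.679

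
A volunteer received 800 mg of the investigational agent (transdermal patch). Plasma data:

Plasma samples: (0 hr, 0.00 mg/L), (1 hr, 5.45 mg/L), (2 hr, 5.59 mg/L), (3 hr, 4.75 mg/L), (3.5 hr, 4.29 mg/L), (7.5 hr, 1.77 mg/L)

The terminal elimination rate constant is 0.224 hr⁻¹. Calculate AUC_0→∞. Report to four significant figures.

Trapezoidal AUC_0→7.5:
  [0→1]: (0.00+5.45)/2 × 1 = 2.725
  [1→2]: (5.45+5.59)/2 × 1 = 5.52
  [2→3]: (5.59+4.75)/2 × 1 = 5.17
  [3→3.5]: (4.75+4.29)/2 × 0.5 = 2.26
  [3.5→7.5]: (4.29+1.77)/2 × 4 = 12.12
  Sum = 27.795 mg/L·hr
Extrapolated tail: C_last / k_e = 1.77 / 0.224 = 7.902
AUC_0→∞ = 27.795 + 7.902 = 35.697 mg/L·hr

AUC = 35.70 mg/L·hr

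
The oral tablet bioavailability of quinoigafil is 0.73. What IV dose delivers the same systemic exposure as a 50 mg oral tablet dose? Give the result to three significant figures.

Systemic exposure from an extravascular dose = F × D_ev, so the equivalent IV dose is F × D_ev.
D_iv = F × D_ev = 0.73 × 50 = 36.5 mg

D_iv = 36.5 mg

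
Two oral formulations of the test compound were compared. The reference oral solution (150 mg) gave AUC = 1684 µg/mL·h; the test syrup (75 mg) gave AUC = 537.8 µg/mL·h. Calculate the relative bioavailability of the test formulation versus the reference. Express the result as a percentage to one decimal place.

F_rel = 63.9%

F_rel = (AUC_test/D_test) / (AUC_ref/D_ref)
      = (537.8/75) / (1684/150)
      = 7.17067 / 11.2267 = 0.6387 = 63.87%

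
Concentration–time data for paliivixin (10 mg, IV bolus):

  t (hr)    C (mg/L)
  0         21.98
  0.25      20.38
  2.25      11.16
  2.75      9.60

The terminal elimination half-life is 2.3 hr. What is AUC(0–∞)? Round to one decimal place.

AUC = 73.9 mg/L·hr

Trapezoidal AUC_0→2.75:
  [0→0.25]: (21.98+20.38)/2 × 0.25 = 5.295
  [0.25→2.25]: (20.38+11.16)/2 × 2 = 31.54
  [2.25→2.75]: (11.16+9.60)/2 × 0.5 = 5.19
  Sum = 42.025 mg/L·hr
k_e = ln2 / t½ = 0.693147 / 2.3 = 0.3014 hr^-1
Extrapolated tail: C_last / k_e = 9.60 / 0.3014 = 31.851
AUC_0→∞ = 42.025 + 31.851 = 73.876 mg/L·hr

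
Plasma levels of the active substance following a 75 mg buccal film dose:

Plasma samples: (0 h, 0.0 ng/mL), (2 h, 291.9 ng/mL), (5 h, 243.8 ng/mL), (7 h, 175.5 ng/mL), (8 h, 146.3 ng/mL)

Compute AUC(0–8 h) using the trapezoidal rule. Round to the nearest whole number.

Trapezoidal AUC_0→8:
  [0→2]: (0.0+291.9)/2 × 2 = 291.9
  [2→5]: (291.9+243.8)/2 × 3 = 803.55
  [5→7]: (243.8+175.5)/2 × 2 = 419.3
  [7→8]: (175.5+146.3)/2 × 1 = 160.9
  Sum = 1675.65 ng/mL·h

AUC = 1676 ng/mL·h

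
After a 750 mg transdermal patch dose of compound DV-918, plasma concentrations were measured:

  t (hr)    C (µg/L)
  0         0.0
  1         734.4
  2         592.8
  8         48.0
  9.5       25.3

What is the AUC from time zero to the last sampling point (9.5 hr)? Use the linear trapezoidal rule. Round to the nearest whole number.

Trapezoidal AUC_0→9.5:
  [0→1]: (0.0+734.4)/2 × 1 = 367.2
  [1→2]: (734.4+592.8)/2 × 1 = 663.6
  [2→8]: (592.8+48.0)/2 × 6 = 1922.4
  [8→9.5]: (48.0+25.3)/2 × 1.5 = 54.975
  Sum = 3008.175 µg/L·hr

AUC = 3008 µg/L·hr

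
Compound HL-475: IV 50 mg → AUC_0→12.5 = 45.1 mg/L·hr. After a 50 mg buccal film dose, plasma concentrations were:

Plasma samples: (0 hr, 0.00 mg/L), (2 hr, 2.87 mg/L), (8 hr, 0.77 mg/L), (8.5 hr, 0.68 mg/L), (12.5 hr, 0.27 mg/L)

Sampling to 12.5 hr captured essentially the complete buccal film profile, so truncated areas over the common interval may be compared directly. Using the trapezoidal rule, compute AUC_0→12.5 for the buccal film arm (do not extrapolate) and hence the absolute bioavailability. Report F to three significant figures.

F = 0.356

Trapezoidal AUC_0→12.5 (buccal film):
  [0→2]: (0.00+2.87)/2 × 2 = 2.87
  [2→8]: (2.87+0.77)/2 × 6 = 10.92
  [8→8.5]: (0.77+0.68)/2 × 0.5 = 0.3625
  [8.5→12.5]: (0.68+0.27)/2 × 4 = 1.9
  Sum = 16.0525 mg/L·hr
F = (AUC_ev/D_ev)/(AUC_iv/D_iv) = (16.0525/50)/(45.1/50) = 0.32105/0.902 = 0.3559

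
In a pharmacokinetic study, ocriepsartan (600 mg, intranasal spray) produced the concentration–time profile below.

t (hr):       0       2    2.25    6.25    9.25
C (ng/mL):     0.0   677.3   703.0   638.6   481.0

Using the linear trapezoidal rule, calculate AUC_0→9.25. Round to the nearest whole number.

AUC = 5212 ng/mL·hr

Trapezoidal AUC_0→9.25:
  [0→2]: (0.0+677.3)/2 × 2 = 677.3
  [2→2.25]: (677.3+703.0)/2 × 0.25 = 172.5375
  [2.25→6.25]: (703.0+638.6)/2 × 4 = 2683.2
  [6.25→9.25]: (638.6+481.0)/2 × 3 = 1679.4
  Sum = 5212.4375 ng/mL·hr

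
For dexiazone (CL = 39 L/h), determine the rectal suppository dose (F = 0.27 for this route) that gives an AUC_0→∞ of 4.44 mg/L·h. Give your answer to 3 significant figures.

Dose = 641 mg

Dose = CL × AUC_0→∞ / F
     = 39 × 4.44 / 0.27 = 641.333 mg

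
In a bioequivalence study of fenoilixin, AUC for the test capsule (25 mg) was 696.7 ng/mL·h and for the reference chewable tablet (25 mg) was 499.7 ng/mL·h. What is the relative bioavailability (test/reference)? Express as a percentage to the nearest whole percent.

F_rel = (AUC_test/D_test) / (AUC_ref/D_ref)
      = (696.7/25) / (499.7/25)
      = 27.868 / 19.988 = 1.3942 = 139.42%

F_rel = 139%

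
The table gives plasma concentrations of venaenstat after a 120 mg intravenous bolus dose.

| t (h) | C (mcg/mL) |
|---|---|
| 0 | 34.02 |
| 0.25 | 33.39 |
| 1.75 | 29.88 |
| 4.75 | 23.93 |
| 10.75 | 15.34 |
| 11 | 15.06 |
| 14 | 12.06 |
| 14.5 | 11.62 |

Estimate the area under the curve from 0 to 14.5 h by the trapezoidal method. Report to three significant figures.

Trapezoidal AUC_0→14.5:
  [0→0.25]: (34.02+33.39)/2 × 0.25 = 8.42625
  [0.25→1.75]: (33.39+29.88)/2 × 1.5 = 47.4525
  [1.75→4.75]: (29.88+23.93)/2 × 3 = 80.715
  [4.75→10.75]: (23.93+15.34)/2 × 6 = 117.81
  [10.75→11]: (15.34+15.06)/2 × 0.25 = 3.8
  [11→14]: (15.06+12.06)/2 × 3 = 40.68
  [14→14.5]: (12.06+11.62)/2 × 0.5 = 5.92
  Sum = 304.80375 mcg/mL·h

AUC = 305 mcg/mL·h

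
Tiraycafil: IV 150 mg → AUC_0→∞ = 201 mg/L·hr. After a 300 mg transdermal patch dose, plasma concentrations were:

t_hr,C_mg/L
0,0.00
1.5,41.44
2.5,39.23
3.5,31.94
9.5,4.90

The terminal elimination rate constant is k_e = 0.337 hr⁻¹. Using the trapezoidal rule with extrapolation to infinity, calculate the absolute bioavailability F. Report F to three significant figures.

F = 0.577

Trapezoidal AUC_0→9.5 (transdermal patch):
  [0→1.5]: (0.00+41.44)/2 × 1.5 = 31.08
  [1.5→2.5]: (41.44+39.23)/2 × 1 = 40.335
  [2.5→3.5]: (39.23+31.94)/2 × 1 = 35.585
  [3.5→9.5]: (31.94+4.90)/2 × 6 = 110.52
  Sum = 217.52 mg/L·hr
Tail: C_last/k_e = 4.90/0.337 = 14.540
AUC_0→∞ (transdermal patch) = 217.52 + 14.540 = 232.06 mg/L·hr
F = (AUC_ev/D_ev)/(AUC_iv/D_iv) = (232.06/300)/(201/150) = 0.773533/1.34 = 0.5773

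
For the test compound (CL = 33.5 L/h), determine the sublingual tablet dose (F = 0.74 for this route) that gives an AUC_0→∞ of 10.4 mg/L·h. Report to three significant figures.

Dose = CL × AUC_0→∞ / F
     = 33.5 × 10.4 / 0.74 = 470.811 mg

Dose = 471 mg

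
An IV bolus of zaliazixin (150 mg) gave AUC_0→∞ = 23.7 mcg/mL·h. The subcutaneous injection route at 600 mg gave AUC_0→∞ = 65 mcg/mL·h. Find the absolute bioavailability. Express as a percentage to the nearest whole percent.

F = 69%

F = (AUC_ev / D_ev) / (AUC_iv / D_iv)
  = (65/600) / (23.7/150)
  = 0.108333 / 0.158 = 0.6857
  = 68.57%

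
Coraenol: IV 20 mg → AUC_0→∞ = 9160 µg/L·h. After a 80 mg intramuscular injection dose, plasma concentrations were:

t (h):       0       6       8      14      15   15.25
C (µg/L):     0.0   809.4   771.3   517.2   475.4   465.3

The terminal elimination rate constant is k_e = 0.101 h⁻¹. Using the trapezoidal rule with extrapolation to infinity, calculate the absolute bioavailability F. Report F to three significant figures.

Trapezoidal AUC_0→15.25 (intramuscular injection):
  [0→6]: (0.0+809.4)/2 × 6 = 2428.2
  [6→8]: (809.4+771.3)/2 × 2 = 1580.7
  [8→14]: (771.3+517.2)/2 × 6 = 3865.5
  [14→15]: (517.2+475.4)/2 × 1 = 496.3
  [15→15.25]: (475.4+465.3)/2 × 0.25 = 117.5875
  Sum = 8488.2875 µg/L·h
Tail: C_last/k_e = 465.3/0.101 = 4606.931
AUC_0→∞ (intramuscular injection) = 8488.2875 + 4606.931 = 13095.2185 µg/L·h
F = (AUC_ev/D_ev)/(AUC_iv/D_iv) = (13095.2185/80)/(9160/20) = 163.69/458 = 0.3574

F = 0.357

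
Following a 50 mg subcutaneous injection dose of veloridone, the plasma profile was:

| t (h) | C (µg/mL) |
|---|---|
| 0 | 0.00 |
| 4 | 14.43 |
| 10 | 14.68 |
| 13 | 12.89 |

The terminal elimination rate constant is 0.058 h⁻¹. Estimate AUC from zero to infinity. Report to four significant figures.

Trapezoidal AUC_0→13:
  [0→4]: (0.00+14.43)/2 × 4 = 28.86
  [4→10]: (14.43+14.68)/2 × 6 = 87.33
  [10→13]: (14.68+12.89)/2 × 3 = 41.355
  Sum = 157.545 µg/mL·h
Extrapolated tail: C_last / k_e = 12.89 / 0.058 = 222.241
AUC_0→∞ = 157.545 + 222.241 = 379.786 µg/mL·h

AUC = 379.8 µg/mL·h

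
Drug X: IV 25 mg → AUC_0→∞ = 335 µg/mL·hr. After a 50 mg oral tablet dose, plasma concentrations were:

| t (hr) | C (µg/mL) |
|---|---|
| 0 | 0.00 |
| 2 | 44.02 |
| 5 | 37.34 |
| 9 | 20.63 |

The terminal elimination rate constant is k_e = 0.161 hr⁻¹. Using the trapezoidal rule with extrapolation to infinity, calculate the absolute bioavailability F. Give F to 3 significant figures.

Trapezoidal AUC_0→9 (oral tablet):
  [0→2]: (0.00+44.02)/2 × 2 = 44.02
  [2→5]: (44.02+37.34)/2 × 3 = 122.04
  [5→9]: (37.34+20.63)/2 × 4 = 115.94
  Sum = 282.0 µg/mL·hr
Tail: C_last/k_e = 20.63/0.161 = 128.137
AUC_0→∞ (oral tablet) = 282.0 + 128.137 = 410.137 µg/mL·hr
F = (AUC_ev/D_ev)/(AUC_iv/D_iv) = (410.137/50)/(335/25) = 8.20274/13.4 = 0.6121

F = 0.612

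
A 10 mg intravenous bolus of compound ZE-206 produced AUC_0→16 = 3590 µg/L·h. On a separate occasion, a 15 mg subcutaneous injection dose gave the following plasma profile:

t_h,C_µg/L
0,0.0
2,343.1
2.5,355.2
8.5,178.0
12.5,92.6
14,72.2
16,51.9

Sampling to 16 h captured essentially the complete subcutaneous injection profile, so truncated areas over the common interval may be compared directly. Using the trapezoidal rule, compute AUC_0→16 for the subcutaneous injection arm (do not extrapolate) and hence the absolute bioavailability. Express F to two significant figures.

Trapezoidal AUC_0→16 (subcutaneous injection):
  [0→2]: (0.0+343.1)/2 × 2 = 343.1
  [2→2.5]: (343.1+355.2)/2 × 0.5 = 174.575
  [2.5→8.5]: (355.2+178.0)/2 × 6 = 1599.6
  [8.5→12.5]: (178.0+92.6)/2 × 4 = 541.2
  [12.5→14]: (92.6+72.2)/2 × 1.5 = 123.6
  [14→16]: (72.2+51.9)/2 × 2 = 124.1
  Sum = 2906.175 µg/L·h
F = (AUC_ev/D_ev)/(AUC_iv/D_iv) = (2906.175/15)/(3590/10) = 193.745/359 = 0.5397

F = 0.54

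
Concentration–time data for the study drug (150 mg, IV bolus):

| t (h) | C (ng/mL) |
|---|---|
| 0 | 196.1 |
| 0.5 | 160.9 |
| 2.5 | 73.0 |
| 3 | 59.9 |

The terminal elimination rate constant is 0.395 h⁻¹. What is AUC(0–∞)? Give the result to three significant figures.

AUC = 508 ng/mL·h

Trapezoidal AUC_0→3:
  [0→0.5]: (196.1+160.9)/2 × 0.5 = 89.25
  [0.5→2.5]: (160.9+73.0)/2 × 2 = 233.9
  [2.5→3]: (73.0+59.9)/2 × 0.5 = 33.225
  Sum = 356.375 ng/mL·h
Extrapolated tail: C_last / k_e = 59.9 / 0.395 = 151.646
AUC_0→∞ = 356.375 + 151.646 = 508.021 ng/mL·h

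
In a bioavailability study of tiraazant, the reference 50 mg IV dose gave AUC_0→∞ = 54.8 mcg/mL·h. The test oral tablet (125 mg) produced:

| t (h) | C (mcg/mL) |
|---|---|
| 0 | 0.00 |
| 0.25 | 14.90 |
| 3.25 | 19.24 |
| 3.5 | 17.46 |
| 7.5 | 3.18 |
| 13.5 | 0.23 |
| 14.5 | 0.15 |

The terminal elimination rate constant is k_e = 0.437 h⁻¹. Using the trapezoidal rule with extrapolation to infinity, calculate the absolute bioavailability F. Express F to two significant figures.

F = 0.80

Trapezoidal AUC_0→14.5 (oral tablet):
  [0→0.25]: (0.00+14.90)/2 × 0.25 = 1.8625
  [0.25→3.25]: (14.90+19.24)/2 × 3 = 51.21
  [3.25→3.5]: (19.24+17.46)/2 × 0.25 = 4.5875
  [3.5→7.5]: (17.46+3.18)/2 × 4 = 41.28
  [7.5→13.5]: (3.18+0.23)/2 × 6 = 10.23
  [13.5→14.5]: (0.23+0.15)/2 × 1 = 0.19
  Sum = 109.36 mcg/mL·h
Tail: C_last/k_e = 0.15/0.437 = 0.343
AUC_0→∞ (oral tablet) = 109.36 + 0.343 = 109.703 mcg/mL·h
F = (AUC_ev/D_ev)/(AUC_iv/D_iv) = (109.703/125)/(54.8/50) = 0.877624/1.096 = 0.8008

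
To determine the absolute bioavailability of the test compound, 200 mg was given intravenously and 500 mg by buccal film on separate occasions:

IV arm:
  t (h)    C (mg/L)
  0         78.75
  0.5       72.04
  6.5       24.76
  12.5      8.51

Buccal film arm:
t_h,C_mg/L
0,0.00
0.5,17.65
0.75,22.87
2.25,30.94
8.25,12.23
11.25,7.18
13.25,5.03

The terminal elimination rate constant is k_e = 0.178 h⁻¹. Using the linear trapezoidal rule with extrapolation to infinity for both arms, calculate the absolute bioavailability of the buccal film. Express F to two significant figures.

F = 0.21

Trapezoidal AUC_0→12.5 (IV):
  [0→0.5]: (78.75+72.04)/2 × 0.5 = 37.6975
  [0.5→6.5]: (72.04+24.76)/2 × 6 = 290.4
  [6.5→12.5]: (24.76+8.51)/2 × 6 = 99.81
  Sum = 427.9075 mg/L·h
IV tail: 8.51/0.178 = 47.809; AUC_iv,0→∞ = 427.9075 + 47.809 = 475.7165 mg/L·h
Trapezoidal AUC_0→13.25 (buccal film):
  [0→0.5]: (0.00+17.65)/2 × 0.5 = 4.4125
  [0.5→0.75]: (17.65+22.87)/2 × 0.25 = 5.065
  [0.75→2.25]: (22.87+30.94)/2 × 1.5 = 40.3575
  [2.25→8.25]: (30.94+12.23)/2 × 6 = 129.51
  [8.25→11.25]: (12.23+7.18)/2 × 3 = 29.115
  [11.25→13.25]: (7.18+5.03)/2 × 2 = 12.21
  Sum = 220.67 mg/L·h
buccal film tail: 5.03/0.178 = 28.258; AUC_ev,0→∞ = 220.67 + 28.258 = 248.928 mg/L·h
F = (AUC_ev/D_ev)/(AUC_iv/D_iv) = (248.928/500)/(475.7165/200) = 0.497856/2.3785825 = 0.2093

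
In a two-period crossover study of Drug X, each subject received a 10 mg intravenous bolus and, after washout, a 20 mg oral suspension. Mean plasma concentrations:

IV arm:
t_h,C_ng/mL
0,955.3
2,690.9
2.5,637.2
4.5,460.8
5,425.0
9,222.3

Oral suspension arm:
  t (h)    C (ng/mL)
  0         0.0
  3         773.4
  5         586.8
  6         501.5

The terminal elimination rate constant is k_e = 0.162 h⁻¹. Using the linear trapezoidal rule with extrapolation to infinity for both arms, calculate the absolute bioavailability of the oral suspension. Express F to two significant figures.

Trapezoidal AUC_0→9 (IV):
  [0→2]: (955.3+690.9)/2 × 2 = 1646.2
  [2→2.5]: (690.9+637.2)/2 × 0.5 = 332.025
  [2.5→4.5]: (637.2+460.8)/2 × 2 = 1098.0
  [4.5→5]: (460.8+425.0)/2 × 0.5 = 221.45
  [5→9]: (425.0+222.3)/2 × 4 = 1294.6
  Sum = 4592.275 ng/mL·h
IV tail: 222.3/0.162 = 1372.222; AUC_iv,0→∞ = 4592.275 + 1372.222 = 5964.497 ng/mL·h
Trapezoidal AUC_0→6 (oral suspension):
  [0→3]: (0.0+773.4)/2 × 3 = 1160.1
  [3→5]: (773.4+586.8)/2 × 2 = 1360.2
  [5→6]: (586.8+501.5)/2 × 1 = 544.15
  Sum = 3064.45 ng/mL·h
oral suspension tail: 501.5/0.162 = 3095.679; AUC_ev,0→∞ = 3064.45 + 3095.679 = 6160.129 ng/mL·h
F = (AUC_ev/D_ev)/(AUC_iv/D_iv) = (6160.129/20)/(5964.497/10) = 308.00645/596.4497 = 0.5164

F = 0.52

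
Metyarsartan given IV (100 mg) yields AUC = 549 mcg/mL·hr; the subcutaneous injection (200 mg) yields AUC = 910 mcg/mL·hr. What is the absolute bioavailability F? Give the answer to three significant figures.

F = 0.829

F = (AUC_ev / D_ev) / (AUC_iv / D_iv)
  = (910/200) / (549/100)
  = 4.55 / 5.49 = 0.8288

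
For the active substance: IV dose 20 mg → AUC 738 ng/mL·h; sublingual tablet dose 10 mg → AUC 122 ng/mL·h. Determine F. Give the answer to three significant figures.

F = (AUC_ev / D_ev) / (AUC_iv / D_iv)
  = (122/10) / (738/20)
  = 12.2 / 36.9 = 0.3306

F = 0.331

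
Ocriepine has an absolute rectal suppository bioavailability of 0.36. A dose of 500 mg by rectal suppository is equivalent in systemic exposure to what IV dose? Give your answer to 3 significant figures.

D_iv = 180 mg

Systemic exposure from an extravascular dose = F × D_ev, so the equivalent IV dose is F × D_ev.
D_iv = F × D_ev = 0.36 × 500 = 180 mg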